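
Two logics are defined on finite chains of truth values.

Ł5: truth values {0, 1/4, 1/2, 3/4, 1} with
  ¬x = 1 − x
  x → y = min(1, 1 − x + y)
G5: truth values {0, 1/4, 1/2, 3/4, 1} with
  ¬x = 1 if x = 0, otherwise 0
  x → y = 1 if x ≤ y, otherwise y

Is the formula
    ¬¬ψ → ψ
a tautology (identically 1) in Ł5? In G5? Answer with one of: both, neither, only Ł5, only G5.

In Ł5: every assignment gives 1 — tautology.
In G5: at ψ = 1/4 the value is 1/4 — not a tautology.

only Ł5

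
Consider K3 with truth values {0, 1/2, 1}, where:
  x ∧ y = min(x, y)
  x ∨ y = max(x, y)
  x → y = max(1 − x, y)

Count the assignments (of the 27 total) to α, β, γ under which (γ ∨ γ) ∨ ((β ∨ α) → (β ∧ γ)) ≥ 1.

11

value 1: 11 assignments (counts)
value 1/2: 11 assignments
value 0: 5 assignments
So 11 of the 27 assignments meet the threshold.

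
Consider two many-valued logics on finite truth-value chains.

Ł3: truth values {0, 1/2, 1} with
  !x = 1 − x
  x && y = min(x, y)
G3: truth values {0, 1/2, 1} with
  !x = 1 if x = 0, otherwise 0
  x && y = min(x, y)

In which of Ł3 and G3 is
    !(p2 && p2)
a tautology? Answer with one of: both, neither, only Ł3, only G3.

neither

In Ł3: at p2 = 1/2 the value is 1/2 — not a tautology.
In G3: at p2 = 1/2 the value is 0 — not a tautology.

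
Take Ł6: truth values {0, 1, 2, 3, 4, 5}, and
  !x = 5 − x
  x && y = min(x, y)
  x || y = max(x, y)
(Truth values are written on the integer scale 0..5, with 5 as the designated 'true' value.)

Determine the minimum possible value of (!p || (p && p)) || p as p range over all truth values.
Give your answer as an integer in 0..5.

3

Take p = 2:
!p = !2 = 3
p && p = 2 && 2 = 2
!p || (p && p) = 3 || 2 = 3
(!p || (p && p)) || p = 3 || 2 = 3
No assignment yields a value below 3, so this is the minimum.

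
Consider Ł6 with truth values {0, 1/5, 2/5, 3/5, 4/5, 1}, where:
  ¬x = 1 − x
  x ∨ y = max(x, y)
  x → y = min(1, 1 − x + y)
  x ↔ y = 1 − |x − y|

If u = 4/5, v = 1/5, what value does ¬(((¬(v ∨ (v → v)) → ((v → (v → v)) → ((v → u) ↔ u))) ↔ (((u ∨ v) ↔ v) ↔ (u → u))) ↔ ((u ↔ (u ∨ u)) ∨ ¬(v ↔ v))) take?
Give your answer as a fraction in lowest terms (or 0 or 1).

v → v = 1/5 → 1/5 = 1
v ∨ (v → v) = 1/5 ∨ 1 = 1
¬(v ∨ (v → v)) = ¬1 = 0
v → v = 1/5 → 1/5 = 1
v → (v → v) = 1/5 → 1 = 1
v → u = 1/5 → 4/5 = 1
(v → u) ↔ u = 1 ↔ 4/5 = 4/5
(v → (v → v)) → ((v → u) ↔ u) = 1 → 4/5 = 4/5
¬(v ∨ (v → v)) → ((v → (v → v)) → ((v → u) ↔ u)) = 0 → 4/5 = 1
u ∨ v = 4/5 ∨ 1/5 = 4/5
(u ∨ v) ↔ v = 4/5 ↔ 1/5 = 2/5
u → u = 4/5 → 4/5 = 1
((u ∨ v) ↔ v) ↔ (u → u) = 2/5 ↔ 1 = 2/5
(¬(v ∨ (v → v)) → ((v → (v → v)) → ((v → u) ↔ u))) ↔ (((u ∨ v) ↔ v) ↔ (u → u)) = 1 ↔ 2/5 = 2/5
u ∨ u = 4/5 ∨ 4/5 = 4/5
u ↔ (u ∨ u) = 4/5 ↔ 4/5 = 1
v ↔ v = 1/5 ↔ 1/5 = 1
¬(v ↔ v) = ¬1 = 0
(u ↔ (u ∨ u)) ∨ ¬(v ↔ v) = 1 ∨ 0 = 1
((¬(v ∨ (v → v)) → ((v → (v → v)) → ((v → u) ↔ u))) ↔ (((u ∨ v) ↔ v) ↔ (u → u))) ↔ ((u ↔ (u ∨ u)) ∨ ¬(v ↔ v)) = 2/5 ↔ 1 = 2/5
¬(((¬(v ∨ (v → v)) → ((v → (v → v)) → ((v → u) ↔ u))) ↔ (((u ∨ v) ↔ v) ↔ (u → u))) ↔ ((u ↔ (u ∨ u)) ∨ ¬(v ↔ v))) = ¬2/5 = 3/5

3/5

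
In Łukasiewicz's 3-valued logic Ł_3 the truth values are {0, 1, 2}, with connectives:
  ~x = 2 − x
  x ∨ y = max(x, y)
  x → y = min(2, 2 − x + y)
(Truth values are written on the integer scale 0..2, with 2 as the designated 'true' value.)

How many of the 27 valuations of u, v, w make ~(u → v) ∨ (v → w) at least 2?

value 2: 18 assignments (counts)
value 1: 6 assignments
value 0: 3 assignments
So 18 of the 27 assignments meet the threshold.

18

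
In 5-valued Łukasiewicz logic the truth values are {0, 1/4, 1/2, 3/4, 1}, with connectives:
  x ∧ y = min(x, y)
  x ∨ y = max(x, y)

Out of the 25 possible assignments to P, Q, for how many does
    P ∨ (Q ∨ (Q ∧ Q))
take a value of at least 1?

value 1: 9 assignments (counts)
value 3/4: 7 assignments
value 1/2: 5 assignments
value 1/4: 3 assignments
value 0: 1 assignment
So 9 of the 25 assignments meet the threshold.

9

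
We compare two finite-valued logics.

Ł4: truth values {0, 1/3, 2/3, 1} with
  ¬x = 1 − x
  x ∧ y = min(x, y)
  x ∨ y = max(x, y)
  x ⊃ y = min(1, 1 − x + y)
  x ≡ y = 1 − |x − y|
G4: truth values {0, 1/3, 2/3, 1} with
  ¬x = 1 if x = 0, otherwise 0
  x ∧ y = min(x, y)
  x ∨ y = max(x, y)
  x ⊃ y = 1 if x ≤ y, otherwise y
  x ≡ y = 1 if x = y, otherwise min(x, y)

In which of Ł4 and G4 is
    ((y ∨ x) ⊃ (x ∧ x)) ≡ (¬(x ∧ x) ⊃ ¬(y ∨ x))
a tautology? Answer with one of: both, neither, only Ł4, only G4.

In Ł4: every assignment gives 1 — tautology.
In G4: at x = 1/3, y = 2/3 the value is 1/3 — not a tautology.

only Ł4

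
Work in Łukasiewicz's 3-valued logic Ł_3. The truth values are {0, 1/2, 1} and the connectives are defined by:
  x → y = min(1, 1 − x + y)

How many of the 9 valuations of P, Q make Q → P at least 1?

6

P = 0, Q = 0 ↦ 1  ≥
P = 0, Q = 1/2 ↦ 1/2  <
P = 0, Q = 1 ↦ 0  <
P = 1/2, Q = 0 ↦ 1  ≥
P = 1/2, Q = 1/2 ↦ 1  ≥
P = 1/2, Q = 1 ↦ 1/2  <
P = 1, Q = 0 ↦ 1  ≥
P = 1, Q = 1/2 ↦ 1  ≥
P = 1, Q = 1 ↦ 1  ≥
So 6 of the 9 assignments meet the threshold.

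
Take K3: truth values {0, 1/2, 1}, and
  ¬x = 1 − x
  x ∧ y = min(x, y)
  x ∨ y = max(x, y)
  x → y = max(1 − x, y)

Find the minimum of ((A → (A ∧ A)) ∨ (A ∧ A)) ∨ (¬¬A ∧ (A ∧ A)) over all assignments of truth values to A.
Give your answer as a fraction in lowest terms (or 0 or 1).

1/2

Take A = 1/2:
A ∧ A = 1/2 ∧ 1/2 = 1/2
A → (A ∧ A) = 1/2 → 1/2 = 1/2
A ∧ A = 1/2 ∧ 1/2 = 1/2
(A → (A ∧ A)) ∨ (A ∧ A) = 1/2 ∨ 1/2 = 1/2
¬A = ¬1/2 = 1/2
¬¬A = ¬1/2 = 1/2
A ∧ A = 1/2 ∧ 1/2 = 1/2
¬¬A ∧ (A ∧ A) = 1/2 ∧ 1/2 = 1/2
((A → (A ∧ A)) ∨ (A ∧ A)) ∨ (¬¬A ∧ (A ∧ A)) = 1/2 ∨ 1/2 = 1/2
No assignment yields a value below 1/2, so this is the minimum.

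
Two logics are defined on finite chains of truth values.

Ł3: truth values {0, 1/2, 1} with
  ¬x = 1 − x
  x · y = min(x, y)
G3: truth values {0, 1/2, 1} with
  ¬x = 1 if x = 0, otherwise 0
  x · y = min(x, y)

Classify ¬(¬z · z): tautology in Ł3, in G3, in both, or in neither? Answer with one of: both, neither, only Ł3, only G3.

In Ł3: at z = 1/2 the value is 1/2 — not a tautology.
In G3: every assignment gives 1 — tautology.

only G3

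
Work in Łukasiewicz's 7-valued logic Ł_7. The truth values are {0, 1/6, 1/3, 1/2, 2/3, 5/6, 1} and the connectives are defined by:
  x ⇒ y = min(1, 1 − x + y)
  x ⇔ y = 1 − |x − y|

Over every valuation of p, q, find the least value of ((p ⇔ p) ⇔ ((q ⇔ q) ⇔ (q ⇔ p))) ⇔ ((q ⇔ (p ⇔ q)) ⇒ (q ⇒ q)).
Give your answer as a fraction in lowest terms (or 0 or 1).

0

Take p = 0, q = 1:
p ⇔ p = 0 ⇔ 0 = 1
q ⇔ q = 1 ⇔ 1 = 1
q ⇔ p = 1 ⇔ 0 = 0
(q ⇔ q) ⇔ (q ⇔ p) = 1 ⇔ 0 = 0
(p ⇔ p) ⇔ ((q ⇔ q) ⇔ (q ⇔ p)) = 1 ⇔ 0 = 0
p ⇔ q = 0 ⇔ 1 = 0
q ⇔ (p ⇔ q) = 1 ⇔ 0 = 0
q ⇒ q = 1 ⇒ 1 = 1
(q ⇔ (p ⇔ q)) ⇒ (q ⇒ q) = 0 ⇒ 1 = 1
((p ⇔ p) ⇔ ((q ⇔ q) ⇔ (q ⇔ p))) ⇔ ((q ⇔ (p ⇔ q)) ⇒ (q ⇒ q)) = 0 ⇔ 1 = 0
No assignment yields a value below 0, so this is the minimum.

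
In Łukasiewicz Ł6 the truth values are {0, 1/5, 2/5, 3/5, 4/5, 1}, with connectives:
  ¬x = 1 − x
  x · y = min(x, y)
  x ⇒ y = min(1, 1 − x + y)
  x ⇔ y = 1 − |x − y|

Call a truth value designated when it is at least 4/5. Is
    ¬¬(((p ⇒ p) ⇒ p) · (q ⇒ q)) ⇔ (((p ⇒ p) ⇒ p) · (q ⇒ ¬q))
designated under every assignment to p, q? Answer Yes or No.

No

Counterexample: take p = 2/5, q = 1.
p ⇒ p = 2/5 ⇒ 2/5 = 1
(p ⇒ p) ⇒ p = 1 ⇒ 2/5 = 2/5
q ⇒ q = 1 ⇒ 1 = 1
((p ⇒ p) ⇒ p) · (q ⇒ q) = 2/5 · 1 = 2/5
¬(((p ⇒ p) ⇒ p) · (q ⇒ q)) = ¬2/5 = 3/5
¬¬(((p ⇒ p) ⇒ p) · (q ⇒ q)) = ¬3/5 = 2/5
p ⇒ p = 2/5 ⇒ 2/5 = 1
(p ⇒ p) ⇒ p = 1 ⇒ 2/5 = 2/5
¬q = ¬1 = 0
q ⇒ ¬q = 1 ⇒ 0 = 0
((p ⇒ p) ⇒ p) · (q ⇒ ¬q) = 2/5 · 0 = 0
¬¬(((p ⇒ p) ⇒ p) · (q ⇒ q)) ⇔ (((p ⇒ p) ⇒ p) · (q ⇒ ¬q)) = 2/5 ⇔ 0 = 3/5
This gives 3/5, which is below 4/5.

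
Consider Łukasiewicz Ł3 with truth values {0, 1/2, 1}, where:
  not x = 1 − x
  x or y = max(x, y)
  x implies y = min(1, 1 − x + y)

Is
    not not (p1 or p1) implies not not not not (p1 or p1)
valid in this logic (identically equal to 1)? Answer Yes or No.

Yes

p1 = 0 ↦ 1
p1 = 1/2 ↦ 1
p1 = 1 ↦ 1
Every assignment gives a value ≥ 1.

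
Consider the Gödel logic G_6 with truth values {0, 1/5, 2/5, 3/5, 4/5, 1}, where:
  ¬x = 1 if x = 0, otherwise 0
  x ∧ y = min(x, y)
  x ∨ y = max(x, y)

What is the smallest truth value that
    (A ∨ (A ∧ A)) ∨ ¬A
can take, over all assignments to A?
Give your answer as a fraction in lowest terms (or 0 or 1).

Take A = 1/5:
A ∧ A = 1/5 ∧ 1/5 = 1/5
A ∨ (A ∧ A) = 1/5 ∨ 1/5 = 1/5
¬A = ¬1/5 = 0
(A ∨ (A ∧ A)) ∨ ¬A = 1/5 ∨ 0 = 1/5
No assignment yields a value below 1/5, so this is the minimum.

1/5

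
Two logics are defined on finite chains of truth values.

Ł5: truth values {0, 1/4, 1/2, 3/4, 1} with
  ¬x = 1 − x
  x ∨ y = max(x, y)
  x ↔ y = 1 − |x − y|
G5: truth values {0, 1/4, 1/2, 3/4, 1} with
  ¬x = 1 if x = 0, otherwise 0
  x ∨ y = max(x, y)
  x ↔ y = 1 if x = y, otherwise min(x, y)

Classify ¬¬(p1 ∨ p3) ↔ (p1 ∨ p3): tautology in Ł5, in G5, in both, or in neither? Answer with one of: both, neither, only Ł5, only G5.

only Ł5

In Ł5: every assignment gives 1 — tautology.
In G5: at p1 = 0, p3 = 1/4 the value is 1/4 — not a tautology.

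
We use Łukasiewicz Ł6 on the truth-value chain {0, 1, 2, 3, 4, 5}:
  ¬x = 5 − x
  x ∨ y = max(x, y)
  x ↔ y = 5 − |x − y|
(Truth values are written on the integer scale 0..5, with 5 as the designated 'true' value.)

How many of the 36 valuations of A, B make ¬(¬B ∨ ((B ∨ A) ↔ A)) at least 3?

6

value 5: 1 assignment (counts)
value 4: 2 assignments (counts)
value 3: 3 assignments (counts)
value 2: 4 assignments
value 1: 5 assignments
value 0: 21 assignments
So 6 of the 36 assignments meet the threshold.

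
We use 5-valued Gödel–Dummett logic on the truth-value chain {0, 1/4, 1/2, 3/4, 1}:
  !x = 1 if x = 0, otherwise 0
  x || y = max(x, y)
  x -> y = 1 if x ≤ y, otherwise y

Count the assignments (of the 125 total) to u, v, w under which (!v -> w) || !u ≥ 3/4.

113

value 1: 109 assignments (counts)
value 3/4: 4 assignments (counts)
value 1/2: 4 assignments
value 1/4: 4 assignments
value 0: 4 assignments
So 113 of the 125 assignments meet the threshold.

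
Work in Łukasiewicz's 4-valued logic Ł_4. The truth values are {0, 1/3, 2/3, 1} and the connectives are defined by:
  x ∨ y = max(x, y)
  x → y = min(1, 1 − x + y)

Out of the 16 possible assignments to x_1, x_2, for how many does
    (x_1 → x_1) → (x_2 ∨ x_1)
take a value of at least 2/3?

x_1 = 0, x_2 = 0 ↦ 0  <
x_1 = 0, x_2 = 1/3 ↦ 1/3  <
x_1 = 0, x_2 = 2/3 ↦ 2/3  ≥
x_1 = 0, x_2 = 1 ↦ 1  ≥
x_1 = 1/3, x_2 = 0 ↦ 1/3  <
x_1 = 1/3, x_2 = 1/3 ↦ 1/3  <
x_1 = 1/3, x_2 = 2/3 ↦ 2/3  ≥
x_1 = 1/3, x_2 = 1 ↦ 1  ≥
x_1 = 2/3, x_2 = 0 ↦ 2/3  ≥
x_1 = 2/3, x_2 = 1/3 ↦ 2/3  ≥
x_1 = 2/3, x_2 = 2/3 ↦ 2/3  ≥
x_1 = 2/3, x_2 = 1 ↦ 1  ≥
x_1 = 1, x_2 = 0 ↦ 1  ≥
x_1 = 1, x_2 = 1/3 ↦ 1  ≥
x_1 = 1, x_2 = 2/3 ↦ 1  ≥
x_1 = 1, x_2 = 1 ↦ 1  ≥
So 12 of the 16 assignments meet the threshold.

12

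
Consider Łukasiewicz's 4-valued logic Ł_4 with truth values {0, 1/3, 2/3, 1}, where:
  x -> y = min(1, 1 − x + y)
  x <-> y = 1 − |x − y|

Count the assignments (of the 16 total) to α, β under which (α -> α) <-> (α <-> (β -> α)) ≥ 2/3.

12

α = 0, β = 0 ↦ 0  <
α = 0, β = 1/3 ↦ 1/3  <
α = 0, β = 2/3 ↦ 2/3  ≥
α = 0, β = 1 ↦ 1  ≥
α = 1/3, β = 0 ↦ 1/3  <
α = 1/3, β = 1/3 ↦ 1/3  <
α = 1/3, β = 2/3 ↦ 2/3  ≥
α = 1/3, β = 1 ↦ 1  ≥
α = 2/3, β = 0 ↦ 2/3  ≥
α = 2/3, β = 1/3 ↦ 2/3  ≥
α = 2/3, β = 2/3 ↦ 2/3  ≥
α = 2/3, β = 1 ↦ 1  ≥
α = 1, β = 0 ↦ 1  ≥
α = 1, β = 1/3 ↦ 1  ≥
α = 1, β = 2/3 ↦ 1  ≥
α = 1, β = 1 ↦ 1  ≥
So 12 of the 16 assignments meet the threshold.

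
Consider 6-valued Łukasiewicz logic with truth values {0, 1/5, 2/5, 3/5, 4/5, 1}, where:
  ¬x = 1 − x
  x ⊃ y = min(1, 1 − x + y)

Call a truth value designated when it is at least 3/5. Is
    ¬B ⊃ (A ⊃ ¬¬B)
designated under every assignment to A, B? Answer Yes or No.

No

Counterexample: take A = 3/5, B = 0.
¬B = ¬0 = 1
¬B = ¬0 = 1
¬¬B = ¬1 = 0
A ⊃ ¬¬B = 3/5 ⊃ 0 = 2/5
¬B ⊃ (A ⊃ ¬¬B) = 1 ⊃ 2/5 = 2/5
This gives 2/5, which is below 3/5.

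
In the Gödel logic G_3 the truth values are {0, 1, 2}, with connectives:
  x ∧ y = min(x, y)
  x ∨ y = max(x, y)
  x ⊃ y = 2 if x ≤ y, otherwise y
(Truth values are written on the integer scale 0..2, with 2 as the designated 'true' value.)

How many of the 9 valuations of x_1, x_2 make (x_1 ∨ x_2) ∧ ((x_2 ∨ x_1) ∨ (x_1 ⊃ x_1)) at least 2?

5

x_1 = 0, x_2 = 0 ↦ 0  <
x_1 = 0, x_2 = 1 ↦ 1  <
x_1 = 0, x_2 = 2 ↦ 2  ≥
x_1 = 1, x_2 = 0 ↦ 1  <
x_1 = 1, x_2 = 1 ↦ 1  <
x_1 = 1, x_2 = 2 ↦ 2  ≥
x_1 = 2, x_2 = 0 ↦ 2  ≥
x_1 = 2, x_2 = 1 ↦ 2  ≥
x_1 = 2, x_2 = 2 ↦ 2  ≥
So 5 of the 9 assignments meet the threshold.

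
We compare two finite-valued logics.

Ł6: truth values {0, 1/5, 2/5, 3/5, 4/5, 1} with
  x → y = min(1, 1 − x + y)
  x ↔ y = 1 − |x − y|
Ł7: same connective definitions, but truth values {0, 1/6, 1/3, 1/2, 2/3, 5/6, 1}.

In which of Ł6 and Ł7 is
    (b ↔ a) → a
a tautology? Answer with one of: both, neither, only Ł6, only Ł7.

In Ł6: at a = 0, b = 0 the value is 0 — not a tautology.
In Ł7: at a = 0, b = 0 the value is 0 — not a tautology.

neither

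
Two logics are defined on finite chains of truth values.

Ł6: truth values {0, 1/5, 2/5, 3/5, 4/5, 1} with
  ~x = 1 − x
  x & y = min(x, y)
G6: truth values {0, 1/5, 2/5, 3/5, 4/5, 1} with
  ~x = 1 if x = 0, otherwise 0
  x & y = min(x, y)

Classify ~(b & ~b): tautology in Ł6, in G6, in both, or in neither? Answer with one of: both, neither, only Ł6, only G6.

only G6

In Ł6: at b = 1/5 the value is 4/5 — not a tautology.
In G6: every assignment gives 1 — tautology.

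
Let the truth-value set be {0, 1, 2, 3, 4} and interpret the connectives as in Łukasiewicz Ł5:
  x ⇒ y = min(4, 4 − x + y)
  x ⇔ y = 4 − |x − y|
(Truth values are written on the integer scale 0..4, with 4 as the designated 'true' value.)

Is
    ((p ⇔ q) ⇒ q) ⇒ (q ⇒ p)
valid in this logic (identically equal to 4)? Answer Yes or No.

Counterexample: take p = 0, q = 2.
p ⇔ q = 0 ⇔ 2 = 2
(p ⇔ q) ⇒ q = 2 ⇒ 2 = 4
q ⇒ p = 2 ⇒ 0 = 2
((p ⇔ q) ⇒ q) ⇒ (q ⇒ p) = 4 ⇒ 2 = 2
This gives 2 ≠ 4.

No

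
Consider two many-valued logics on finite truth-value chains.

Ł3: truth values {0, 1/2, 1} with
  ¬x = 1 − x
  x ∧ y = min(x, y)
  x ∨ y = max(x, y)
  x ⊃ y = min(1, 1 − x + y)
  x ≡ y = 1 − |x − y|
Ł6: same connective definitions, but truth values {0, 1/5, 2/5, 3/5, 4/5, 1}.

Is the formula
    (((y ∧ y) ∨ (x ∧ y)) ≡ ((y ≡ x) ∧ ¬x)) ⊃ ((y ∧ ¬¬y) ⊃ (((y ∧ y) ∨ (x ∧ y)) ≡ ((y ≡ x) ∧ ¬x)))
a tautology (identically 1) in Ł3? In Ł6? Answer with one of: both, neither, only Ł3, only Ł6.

In Ł3: every assignment gives 1 — tautology.
In Ł6: every assignment gives 1 — tautology.

both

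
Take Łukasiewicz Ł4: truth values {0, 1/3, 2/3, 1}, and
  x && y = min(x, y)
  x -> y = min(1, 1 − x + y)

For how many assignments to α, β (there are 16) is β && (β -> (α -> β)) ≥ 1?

4

α = 0, β = 0 ↦ 0  <
α = 0, β = 1/3 ↦ 1/3  <
α = 0, β = 2/3 ↦ 2/3  <
α = 0, β = 1 ↦ 1  ≥
α = 1/3, β = 0 ↦ 0  <
α = 1/3, β = 1/3 ↦ 1/3  <
α = 1/3, β = 2/3 ↦ 2/3  <
α = 1/3, β = 1 ↦ 1  ≥
α = 2/3, β = 0 ↦ 0  <
α = 2/3, β = 1/3 ↦ 1/3  <
α = 2/3, β = 2/3 ↦ 2/3  <
α = 2/3, β = 1 ↦ 1  ≥
α = 1, β = 0 ↦ 0  <
α = 1, β = 1/3 ↦ 1/3  <
α = 1, β = 2/3 ↦ 2/3  <
α = 1, β = 1 ↦ 1  ≥
So 4 of the 16 assignments meet the threshold.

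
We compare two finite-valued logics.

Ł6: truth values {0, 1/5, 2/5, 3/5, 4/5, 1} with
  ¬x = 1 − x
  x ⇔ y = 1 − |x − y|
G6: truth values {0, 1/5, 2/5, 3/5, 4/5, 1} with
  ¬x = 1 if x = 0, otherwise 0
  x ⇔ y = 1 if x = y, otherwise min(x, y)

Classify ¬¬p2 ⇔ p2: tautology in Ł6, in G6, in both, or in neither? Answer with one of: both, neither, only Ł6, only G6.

In Ł6: every assignment gives 1 — tautology.
In G6: at p2 = 1/5 the value is 1/5 — not a tautology.

only Ł6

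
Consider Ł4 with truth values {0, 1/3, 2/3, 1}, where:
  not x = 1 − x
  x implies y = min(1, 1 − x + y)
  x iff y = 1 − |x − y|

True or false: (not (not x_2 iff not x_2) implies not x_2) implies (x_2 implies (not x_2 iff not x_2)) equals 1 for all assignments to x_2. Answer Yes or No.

x_2 = 0 ↦ 1
x_2 = 1/3 ↦ 1
x_2 = 2/3 ↦ 1
x_2 = 1 ↦ 1
Every assignment gives a value ≥ 1.

Yes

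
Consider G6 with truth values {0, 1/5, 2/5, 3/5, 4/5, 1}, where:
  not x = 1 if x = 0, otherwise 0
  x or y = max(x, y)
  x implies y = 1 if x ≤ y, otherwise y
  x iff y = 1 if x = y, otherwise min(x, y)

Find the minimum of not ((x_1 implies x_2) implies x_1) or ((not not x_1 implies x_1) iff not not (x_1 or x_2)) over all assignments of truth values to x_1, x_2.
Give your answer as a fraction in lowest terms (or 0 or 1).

1/5

Take x_1 = 1/5, x_2 = 0:
x_1 implies x_2 = 1/5 implies 0 = 0
(x_1 implies x_2) implies x_1 = 0 implies 1/5 = 1
not ((x_1 implies x_2) implies x_1) = not 1 = 0
not x_1 = not 1/5 = 0
not not x_1 = not 0 = 1
not not x_1 implies x_1 = 1 implies 1/5 = 1/5
x_1 or x_2 = 1/5 or 0 = 1/5
not (x_1 or x_2) = not 1/5 = 0
not not (x_1 or x_2) = not 0 = 1
(not not x_1 implies x_1) iff not not (x_1 or x_2) = 1/5 iff 1 = 1/5
not ((x_1 implies x_2) implies x_1) or ((not not x_1 implies x_1) iff not not (x_1 or x_2)) = 0 or 1/5 = 1/5
No assignment yields a value below 1/5, so this is the minimum.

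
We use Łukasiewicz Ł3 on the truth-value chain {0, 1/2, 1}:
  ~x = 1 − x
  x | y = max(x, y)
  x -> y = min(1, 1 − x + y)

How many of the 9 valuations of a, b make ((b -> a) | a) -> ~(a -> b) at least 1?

a = 0, b = 0 ↦ 0  <
a = 0, b = 1/2 ↦ 1/2  <
a = 0, b = 1 ↦ 1  ≥
a = 1/2, b = 0 ↦ 1/2  <
a = 1/2, b = 1/2 ↦ 0  <
a = 1/2, b = 1 ↦ 1/2  <
a = 1, b = 0 ↦ 1  ≥
a = 1, b = 1/2 ↦ 1/2  <
a = 1, b = 1 ↦ 0  <
So 2 of the 9 assignments meet the threshold.

2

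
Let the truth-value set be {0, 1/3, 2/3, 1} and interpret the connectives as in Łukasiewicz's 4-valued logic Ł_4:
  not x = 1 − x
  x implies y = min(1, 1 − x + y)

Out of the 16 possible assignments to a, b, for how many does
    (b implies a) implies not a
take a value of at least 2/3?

a = 0, b = 0 ↦ 1  ≥
a = 0, b = 1/3 ↦ 1  ≥
a = 0, b = 2/3 ↦ 1  ≥
a = 0, b = 1 ↦ 1  ≥
a = 1/3, b = 0 ↦ 2/3  ≥
a = 1/3, b = 1/3 ↦ 2/3  ≥
a = 1/3, b = 2/3 ↦ 1  ≥
a = 1/3, b = 1 ↦ 1  ≥
a = 2/3, b = 0 ↦ 1/3  <
a = 2/3, b = 1/3 ↦ 1/3  <
a = 2/3, b = 2/3 ↦ 1/3  <
a = 2/3, b = 1 ↦ 2/3  ≥
a = 1, b = 0 ↦ 0  <
a = 1, b = 1/3 ↦ 0  <
a = 1, b = 2/3 ↦ 0  <
a = 1, b = 1 ↦ 0  <
So 9 of the 16 assignments meet the threshold.

9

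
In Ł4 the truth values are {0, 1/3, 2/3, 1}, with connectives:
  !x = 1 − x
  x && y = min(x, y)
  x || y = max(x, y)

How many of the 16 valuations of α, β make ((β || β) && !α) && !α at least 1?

α = 0, β = 0 ↦ 0  <
α = 0, β = 1/3 ↦ 1/3  <
α = 0, β = 2/3 ↦ 2/3  <
α = 0, β = 1 ↦ 1  ≥
α = 1/3, β = 0 ↦ 0  <
α = 1/3, β = 1/3 ↦ 1/3  <
α = 1/3, β = 2/3 ↦ 2/3  <
α = 1/3, β = 1 ↦ 2/3  <
α = 2/3, β = 0 ↦ 0  <
α = 2/3, β = 1/3 ↦ 1/3  <
α = 2/3, β = 2/3 ↦ 1/3  <
α = 2/3, β = 1 ↦ 1/3  <
α = 1, β = 0 ↦ 0  <
α = 1, β = 1/3 ↦ 0  <
α = 1, β = 2/3 ↦ 0  <
α = 1, β = 1 ↦ 0  <
So 1 of the 16 assignments meets the threshold.

1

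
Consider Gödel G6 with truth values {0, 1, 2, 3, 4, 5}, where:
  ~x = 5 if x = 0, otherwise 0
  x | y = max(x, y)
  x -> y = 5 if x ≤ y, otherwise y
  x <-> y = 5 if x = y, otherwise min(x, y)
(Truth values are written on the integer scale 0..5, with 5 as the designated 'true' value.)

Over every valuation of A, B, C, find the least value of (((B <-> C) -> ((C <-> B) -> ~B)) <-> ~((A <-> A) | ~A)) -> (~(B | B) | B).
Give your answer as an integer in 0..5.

1

Take A = 0, B = 1, C = 1:
B <-> C = 1 <-> 1 = 5
C <-> B = 1 <-> 1 = 5
~B = ~1 = 0
(C <-> B) -> ~B = 5 -> 0 = 0
(B <-> C) -> ((C <-> B) -> ~B) = 5 -> 0 = 0
A <-> A = 0 <-> 0 = 5
~A = ~0 = 5
(A <-> A) | ~A = 5 | 5 = 5
~((A <-> A) | ~A) = ~5 = 0
((B <-> C) -> ((C <-> B) -> ~B)) <-> ~((A <-> A) | ~A) = 0 <-> 0 = 5
B | B = 1 | 1 = 1
~(B | B) = ~1 = 0
~(B | B) | B = 0 | 1 = 1
(((B <-> C) -> ((C <-> B) -> ~B)) <-> ~((A <-> A) | ~A)) -> (~(B | B) | B) = 5 -> 1 = 1
No assignment yields a value below 1, so this is the minimum.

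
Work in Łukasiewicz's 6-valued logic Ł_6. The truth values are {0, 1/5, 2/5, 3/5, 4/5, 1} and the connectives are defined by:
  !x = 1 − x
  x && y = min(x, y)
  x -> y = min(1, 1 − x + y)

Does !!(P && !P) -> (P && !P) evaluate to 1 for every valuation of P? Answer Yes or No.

P = 0 ↦ 1
P = 1/5 ↦ 1
P = 2/5 ↦ 1
P = 3/5 ↦ 1
P = 4/5 ↦ 1
P = 1 ↦ 1
Every assignment gives a value ≥ 1.

Yes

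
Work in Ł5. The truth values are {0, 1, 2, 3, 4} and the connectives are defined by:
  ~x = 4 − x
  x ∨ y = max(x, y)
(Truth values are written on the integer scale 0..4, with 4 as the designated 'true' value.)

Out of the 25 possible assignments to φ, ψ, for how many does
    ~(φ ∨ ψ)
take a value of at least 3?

value 4: 1 assignment (counts)
value 3: 3 assignments (counts)
value 2: 5 assignments
value 1: 7 assignments
value 0: 9 assignments
So 4 of the 25 assignments meet the threshold.

4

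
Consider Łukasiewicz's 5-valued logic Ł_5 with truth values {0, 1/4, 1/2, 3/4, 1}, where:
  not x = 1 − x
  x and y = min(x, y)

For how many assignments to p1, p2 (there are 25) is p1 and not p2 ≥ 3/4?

4

value 1: 1 assignment (counts)
value 3/4: 3 assignments (counts)
value 1/2: 5 assignments
value 1/4: 7 assignments
value 0: 9 assignments
So 4 of the 25 assignments meet the threshold.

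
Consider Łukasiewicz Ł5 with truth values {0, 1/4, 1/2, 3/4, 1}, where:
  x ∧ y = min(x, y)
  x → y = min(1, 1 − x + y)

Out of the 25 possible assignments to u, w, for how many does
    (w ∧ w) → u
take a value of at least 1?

value 1: 15 assignments (counts)
value 3/4: 4 assignments
value 1/2: 3 assignments
value 1/4: 2 assignments
value 0: 1 assignment
So 15 of the 25 assignments meet the threshold.

15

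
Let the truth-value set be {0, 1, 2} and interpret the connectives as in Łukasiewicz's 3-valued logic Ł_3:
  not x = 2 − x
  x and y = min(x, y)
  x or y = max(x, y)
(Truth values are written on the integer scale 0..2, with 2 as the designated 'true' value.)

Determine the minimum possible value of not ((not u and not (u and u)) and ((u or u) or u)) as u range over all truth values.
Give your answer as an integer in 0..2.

Take u = 1:
not u = not 1 = 1
u and u = 1 and 1 = 1
not (u and u) = not 1 = 1
not u and not (u and u) = 1 and 1 = 1
u or u = 1 or 1 = 1
(u or u) or u = 1 or 1 = 1
(not u and not (u and u)) and ((u or u) or u) = 1 and 1 = 1
not ((not u and not (u and u)) and ((u or u) or u)) = not 1 = 1
No assignment yields a value below 1, so this is the minimum.

1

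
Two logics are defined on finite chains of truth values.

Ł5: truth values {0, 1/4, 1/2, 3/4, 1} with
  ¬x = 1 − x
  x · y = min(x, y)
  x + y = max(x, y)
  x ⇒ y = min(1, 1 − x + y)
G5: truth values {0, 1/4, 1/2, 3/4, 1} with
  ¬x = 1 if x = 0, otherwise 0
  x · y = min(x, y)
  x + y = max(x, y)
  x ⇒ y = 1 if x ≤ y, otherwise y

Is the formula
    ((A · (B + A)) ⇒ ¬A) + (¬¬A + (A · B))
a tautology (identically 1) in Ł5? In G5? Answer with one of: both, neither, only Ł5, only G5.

only G5

In Ł5: at A = 3/4, B = 0 the value is 3/4 — not a tautology.
In G5: every assignment gives 1 — tautology.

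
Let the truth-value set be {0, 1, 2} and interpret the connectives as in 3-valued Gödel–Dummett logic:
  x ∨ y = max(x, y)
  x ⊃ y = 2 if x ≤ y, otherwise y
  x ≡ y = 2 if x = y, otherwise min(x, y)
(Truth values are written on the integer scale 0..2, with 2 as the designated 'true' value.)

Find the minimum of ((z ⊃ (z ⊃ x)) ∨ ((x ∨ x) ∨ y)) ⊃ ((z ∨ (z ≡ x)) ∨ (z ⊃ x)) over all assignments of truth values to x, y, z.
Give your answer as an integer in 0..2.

1

Take x = 0, y = 2, z = 1:
z ⊃ x = 1 ⊃ 0 = 0
z ⊃ (z ⊃ x) = 1 ⊃ 0 = 0
x ∨ x = 0 ∨ 0 = 0
(x ∨ x) ∨ y = 0 ∨ 2 = 2
(z ⊃ (z ⊃ x)) ∨ ((x ∨ x) ∨ y) = 0 ∨ 2 = 2
z ≡ x = 1 ≡ 0 = 0
z ∨ (z ≡ x) = 1 ∨ 0 = 1
z ⊃ x = 1 ⊃ 0 = 0
(z ∨ (z ≡ x)) ∨ (z ⊃ x) = 1 ∨ 0 = 1
((z ⊃ (z ⊃ x)) ∨ ((x ∨ x) ∨ y)) ⊃ ((z ∨ (z ≡ x)) ∨ (z ⊃ x)) = 2 ⊃ 1 = 1
No assignment yields a value below 1, so this is the minimum.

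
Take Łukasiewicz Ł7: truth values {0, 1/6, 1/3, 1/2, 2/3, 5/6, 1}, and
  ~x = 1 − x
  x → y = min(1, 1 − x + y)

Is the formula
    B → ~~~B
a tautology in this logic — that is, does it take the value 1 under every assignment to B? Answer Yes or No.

No

Counterexample: take B = 2/3.
~B = ~2/3 = 1/3
~~B = ~1/3 = 2/3
~~~B = ~2/3 = 1/3
B → ~~~B = 2/3 → 1/3 = 2/3
This gives 2/3 ≠ 1.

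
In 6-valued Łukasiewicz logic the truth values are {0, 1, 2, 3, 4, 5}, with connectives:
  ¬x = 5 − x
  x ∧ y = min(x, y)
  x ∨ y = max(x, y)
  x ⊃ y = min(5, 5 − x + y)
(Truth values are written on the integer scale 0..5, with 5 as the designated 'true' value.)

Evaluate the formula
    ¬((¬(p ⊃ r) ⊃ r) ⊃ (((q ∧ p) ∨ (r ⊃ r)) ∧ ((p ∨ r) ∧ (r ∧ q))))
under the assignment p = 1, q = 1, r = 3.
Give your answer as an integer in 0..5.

p ⊃ r = 1 ⊃ 3 = 5
¬(p ⊃ r) = ¬5 = 0
¬(p ⊃ r) ⊃ r = 0 ⊃ 3 = 5
q ∧ p = 1 ∧ 1 = 1
r ⊃ r = 3 ⊃ 3 = 5
(q ∧ p) ∨ (r ⊃ r) = 1 ∨ 5 = 5
p ∨ r = 1 ∨ 3 = 3
r ∧ q = 3 ∧ 1 = 1
(p ∨ r) ∧ (r ∧ q) = 3 ∧ 1 = 1
((q ∧ p) ∨ (r ⊃ r)) ∧ ((p ∨ r) ∧ (r ∧ q)) = 5 ∧ 1 = 1
(¬(p ⊃ r) ⊃ r) ⊃ (((q ∧ p) ∨ (r ⊃ r)) ∧ ((p ∨ r) ∧ (r ∧ q))) = 5 ⊃ 1 = 1
¬((¬(p ⊃ r) ⊃ r) ⊃ (((q ∧ p) ∨ (r ⊃ r)) ∧ ((p ∨ r) ∧ (r ∧ q)))) = ¬1 = 4

4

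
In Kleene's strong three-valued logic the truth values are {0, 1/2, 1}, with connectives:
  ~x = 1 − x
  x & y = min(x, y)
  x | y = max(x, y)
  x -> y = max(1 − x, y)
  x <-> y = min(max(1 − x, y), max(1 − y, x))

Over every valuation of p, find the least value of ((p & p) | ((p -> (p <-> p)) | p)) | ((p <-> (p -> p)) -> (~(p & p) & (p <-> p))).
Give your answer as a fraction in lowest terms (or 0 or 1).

1/2

Take p = 1/2:
p & p = 1/2 & 1/2 = 1/2
p <-> p = 1/2 <-> 1/2 = 1/2
p -> (p <-> p) = 1/2 -> 1/2 = 1/2
(p -> (p <-> p)) | p = 1/2 | 1/2 = 1/2
(p & p) | ((p -> (p <-> p)) | p) = 1/2 | 1/2 = 1/2
p -> p = 1/2 -> 1/2 = 1/2
p <-> (p -> p) = 1/2 <-> 1/2 = 1/2
p & p = 1/2 & 1/2 = 1/2
~(p & p) = ~1/2 = 1/2
p <-> p = 1/2 <-> 1/2 = 1/2
~(p & p) & (p <-> p) = 1/2 & 1/2 = 1/2
(p <-> (p -> p)) -> (~(p & p) & (p <-> p)) = 1/2 -> 1/2 = 1/2
((p & p) | ((p -> (p <-> p)) | p)) | ((p <-> (p -> p)) -> (~(p & p) & (p <-> p))) = 1/2 | 1/2 = 1/2
No assignment yields a value below 1/2, so this is the minimum.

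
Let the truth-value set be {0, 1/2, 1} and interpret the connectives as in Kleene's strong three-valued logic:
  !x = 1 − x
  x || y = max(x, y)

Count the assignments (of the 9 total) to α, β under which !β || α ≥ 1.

α = 0, β = 0 ↦ 1  ≥
α = 0, β = 1/2 ↦ 1/2  <
α = 0, β = 1 ↦ 0  <
α = 1/2, β = 0 ↦ 1  ≥
α = 1/2, β = 1/2 ↦ 1/2  <
α = 1/2, β = 1 ↦ 1/2  <
α = 1, β = 0 ↦ 1  ≥
α = 1, β = 1/2 ↦ 1  ≥
α = 1, β = 1 ↦ 1  ≥
So 5 of the 9 assignments meet the threshold.

5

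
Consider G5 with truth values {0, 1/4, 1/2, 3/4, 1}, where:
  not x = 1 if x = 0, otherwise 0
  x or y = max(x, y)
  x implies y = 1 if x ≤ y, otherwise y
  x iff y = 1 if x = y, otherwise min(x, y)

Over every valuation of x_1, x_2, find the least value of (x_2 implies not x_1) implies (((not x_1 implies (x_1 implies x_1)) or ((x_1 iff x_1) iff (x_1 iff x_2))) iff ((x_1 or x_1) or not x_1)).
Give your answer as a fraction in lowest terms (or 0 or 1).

Take x_1 = 1/4, x_2 = 0:
not x_1 = not 1/4 = 0
x_2 implies not x_1 = 0 implies 0 = 1
not x_1 = not 1/4 = 0
x_1 implies x_1 = 1/4 implies 1/4 = 1
not x_1 implies (x_1 implies x_1) = 0 implies 1 = 1
x_1 iff x_1 = 1/4 iff 1/4 = 1
x_1 iff x_2 = 1/4 iff 0 = 0
(x_1 iff x_1) iff (x_1 iff x_2) = 1 iff 0 = 0
(not x_1 implies (x_1 implies x_1)) or ((x_1 iff x_1) iff (x_1 iff x_2)) = 1 or 0 = 1
x_1 or x_1 = 1/4 or 1/4 = 1/4
not x_1 = not 1/4 = 0
(x_1 or x_1) or not x_1 = 1/4 or 0 = 1/4
((not x_1 implies (x_1 implies x_1)) or ((x_1 iff x_1) iff (x_1 iff x_2))) iff ((x_1 or x_1) or not x_1) = 1 iff 1/4 = 1/4
(x_2 implies not x_1) implies (((not x_1 implies (x_1 implies x_1)) or ((x_1 iff x_1) iff (x_1 iff x_2))) iff ((x_1 or x_1) or not x_1)) = 1 implies 1/4 = 1/4
No assignment yields a value below 1/4, so this is the minimum.

1/4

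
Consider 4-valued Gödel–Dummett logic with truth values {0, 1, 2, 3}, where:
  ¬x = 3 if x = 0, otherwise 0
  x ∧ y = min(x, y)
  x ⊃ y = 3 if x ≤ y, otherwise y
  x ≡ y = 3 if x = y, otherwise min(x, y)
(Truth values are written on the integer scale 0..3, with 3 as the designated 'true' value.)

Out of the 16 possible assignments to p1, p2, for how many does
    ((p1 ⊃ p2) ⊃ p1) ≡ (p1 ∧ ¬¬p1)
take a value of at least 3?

p1 = 0, p2 = 0 ↦ 3  ≥
p1 = 0, p2 = 1 ↦ 3  ≥
p1 = 0, p2 = 2 ↦ 3  ≥
p1 = 0, p2 = 3 ↦ 3  ≥
p1 = 1, p2 = 0 ↦ 1  <
p1 = 1, p2 = 1 ↦ 3  ≥
p1 = 1, p2 = 2 ↦ 3  ≥
p1 = 1, p2 = 3 ↦ 3  ≥
p1 = 2, p2 = 0 ↦ 2  <
p1 = 2, p2 = 1 ↦ 2  <
p1 = 2, p2 = 2 ↦ 3  ≥
p1 = 2, p2 = 3 ↦ 3  ≥
p1 = 3, p2 = 0 ↦ 3  ≥
p1 = 3, p2 = 1 ↦ 3  ≥
p1 = 3, p2 = 2 ↦ 3  ≥
p1 = 3, p2 = 3 ↦ 3  ≥
So 13 of the 16 assignments meet the threshold.

13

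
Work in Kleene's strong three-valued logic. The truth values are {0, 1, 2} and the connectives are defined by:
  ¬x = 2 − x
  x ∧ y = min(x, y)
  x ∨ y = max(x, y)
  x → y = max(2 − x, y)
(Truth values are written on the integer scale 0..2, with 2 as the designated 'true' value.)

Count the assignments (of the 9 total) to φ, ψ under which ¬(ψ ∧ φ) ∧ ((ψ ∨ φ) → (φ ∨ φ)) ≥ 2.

φ = 0, ψ = 0 ↦ 2  ≥
φ = 0, ψ = 1 ↦ 1  <
φ = 0, ψ = 2 ↦ 0  <
φ = 1, ψ = 0 ↦ 1  <
φ = 1, ψ = 1 ↦ 1  <
φ = 1, ψ = 2 ↦ 1  <
φ = 2, ψ = 0 ↦ 2  ≥
φ = 2, ψ = 1 ↦ 1  <
φ = 2, ψ = 2 ↦ 0  <
So 2 of the 9 assignments meet the threshold.

2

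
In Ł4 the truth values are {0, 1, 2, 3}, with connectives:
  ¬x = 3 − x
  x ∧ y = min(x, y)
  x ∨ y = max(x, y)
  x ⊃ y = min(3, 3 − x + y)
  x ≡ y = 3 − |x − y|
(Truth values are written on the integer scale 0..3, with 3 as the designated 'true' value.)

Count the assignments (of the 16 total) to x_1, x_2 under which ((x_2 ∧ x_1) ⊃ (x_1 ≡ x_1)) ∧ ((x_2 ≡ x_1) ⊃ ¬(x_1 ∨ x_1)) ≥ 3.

x_1 = 0, x_2 = 0 ↦ 3  ≥
x_1 = 0, x_2 = 1 ↦ 3  ≥
x_1 = 0, x_2 = 2 ↦ 3  ≥
x_1 = 0, x_2 = 3 ↦ 3  ≥
x_1 = 1, x_2 = 0 ↦ 3  ≥
x_1 = 1, x_2 = 1 ↦ 2  <
x_1 = 1, x_2 = 2 ↦ 3  ≥
x_1 = 1, x_2 = 3 ↦ 3  ≥
x_1 = 2, x_2 = 0 ↦ 3  ≥
x_1 = 2, x_2 = 1 ↦ 2  <
x_1 = 2, x_2 = 2 ↦ 1  <
x_1 = 2, x_2 = 3 ↦ 2  <
x_1 = 3, x_2 = 0 ↦ 3  ≥
x_1 = 3, x_2 = 1 ↦ 2  <
x_1 = 3, x_2 = 2 ↦ 1  <
x_1 = 3, x_2 = 3 ↦ 0  <
So 9 of the 16 assignments meet the threshold.

9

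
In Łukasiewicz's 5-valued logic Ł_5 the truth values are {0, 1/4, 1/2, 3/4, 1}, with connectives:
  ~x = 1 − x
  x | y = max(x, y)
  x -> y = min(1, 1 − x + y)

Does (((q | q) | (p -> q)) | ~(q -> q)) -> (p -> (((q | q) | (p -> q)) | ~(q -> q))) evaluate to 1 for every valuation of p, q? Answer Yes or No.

At p = 3/4, q = 1/2, for instance:
q | q = 1/2 | 1/2 = 1/2
p -> q = 3/4 -> 1/2 = 3/4
(q | q) | (p -> q) = 1/2 | 3/4 = 3/4
q -> q = 1/2 -> 1/2 = 1
~(q -> q) = ~1 = 0
((q | q) | (p -> q)) | ~(q -> q) = 3/4 | 0 = 3/4
p -> (((q | q) | (p -> q)) | ~(q -> q)) = 3/4 -> 3/4 = 1
(((q | q) | (p -> q)) | ~(q -> q)) -> (p -> (((q | q) | (p -> q)) | ~(q -> q))) = 3/4 -> 1 = 1
and checking the remaining 24 assignments likewise gives ≥ 1 in every case.

Yes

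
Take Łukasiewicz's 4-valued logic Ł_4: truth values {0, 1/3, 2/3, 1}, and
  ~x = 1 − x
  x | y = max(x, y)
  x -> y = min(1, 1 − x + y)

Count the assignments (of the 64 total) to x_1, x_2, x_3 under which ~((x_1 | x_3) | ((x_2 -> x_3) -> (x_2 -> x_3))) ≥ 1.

0

value 0: 64 assignments
So 0 of the 64 assignments meet the threshold.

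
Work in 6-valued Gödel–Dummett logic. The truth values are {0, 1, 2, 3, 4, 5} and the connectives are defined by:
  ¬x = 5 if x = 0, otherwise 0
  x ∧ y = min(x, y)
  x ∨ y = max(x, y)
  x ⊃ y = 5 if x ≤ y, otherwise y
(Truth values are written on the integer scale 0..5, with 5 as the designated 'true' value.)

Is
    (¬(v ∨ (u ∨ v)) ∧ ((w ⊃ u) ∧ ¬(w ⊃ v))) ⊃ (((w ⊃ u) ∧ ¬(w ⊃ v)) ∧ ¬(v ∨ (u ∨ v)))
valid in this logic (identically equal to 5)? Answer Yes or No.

At u = 0, v = 3, w = 0, for instance:
u ∨ v = 0 ∨ 3 = 3
v ∨ (u ∨ v) = 3 ∨ 3 = 3
¬(v ∨ (u ∨ v)) = ¬3 = 0
w ⊃ u = 0 ⊃ 0 = 5
w ⊃ v = 0 ⊃ 3 = 5
¬(w ⊃ v) = ¬5 = 0
(w ⊃ u) ∧ ¬(w ⊃ v) = 5 ∧ 0 = 0
¬(v ∨ (u ∨ v)) ∧ ((w ⊃ u) ∧ ¬(w ⊃ v)) = 0 ∧ 0 = 0
((w ⊃ u) ∧ ¬(w ⊃ v)) ∧ ¬(v ∨ (u ∨ v)) = 0 ∧ 0 = 0
(¬(v ∨ (u ∨ v)) ∧ ((w ⊃ u) ∧ ¬(w ⊃ v))) ⊃ (((w ⊃ u) ∧ ¬(w ⊃ v)) ∧ ¬(v ∨ (u ∨ v))) = 0 ⊃ 0 = 5
and checking the remaining 215 assignments likewise gives ≥ 5 in every case.

Yes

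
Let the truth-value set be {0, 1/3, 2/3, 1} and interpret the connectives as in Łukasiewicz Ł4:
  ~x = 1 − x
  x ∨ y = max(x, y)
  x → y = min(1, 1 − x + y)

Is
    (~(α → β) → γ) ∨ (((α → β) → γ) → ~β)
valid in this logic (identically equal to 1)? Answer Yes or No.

No

Counterexample: take α = 1, β = 1/3, γ = 1/3.
α → β = 1 → 1/3 = 1/3
~(α → β) = ~1/3 = 2/3
~(α → β) → γ = 2/3 → 1/3 = 2/3
α → β = 1 → 1/3 = 1/3
(α → β) → γ = 1/3 → 1/3 = 1
~β = ~1/3 = 2/3
((α → β) → γ) → ~β = 1 → 2/3 = 2/3
(~(α → β) → γ) ∨ (((α → β) → γ) → ~β) = 2/3 ∨ 2/3 = 2/3
This gives 2/3 ≠ 1.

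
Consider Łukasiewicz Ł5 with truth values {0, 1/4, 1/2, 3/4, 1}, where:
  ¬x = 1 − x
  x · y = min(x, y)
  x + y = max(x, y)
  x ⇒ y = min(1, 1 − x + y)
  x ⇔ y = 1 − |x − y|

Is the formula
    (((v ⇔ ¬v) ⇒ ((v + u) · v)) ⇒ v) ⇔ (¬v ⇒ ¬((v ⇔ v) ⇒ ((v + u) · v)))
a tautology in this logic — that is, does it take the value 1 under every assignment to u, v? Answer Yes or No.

No

Counterexample: take u = 0, v = 0.
¬v = ¬0 = 1
v ⇔ ¬v = 0 ⇔ 1 = 0
v + u = 0 + 0 = 0
(v + u) · v = 0 · 0 = 0
(v ⇔ ¬v) ⇒ ((v + u) · v) = 0 ⇒ 0 = 1
((v ⇔ ¬v) ⇒ ((v + u) · v)) ⇒ v = 1 ⇒ 0 = 0
¬v = ¬0 = 1
v ⇔ v = 0 ⇔ 0 = 1
v + u = 0 + 0 = 0
(v + u) · v = 0 · 0 = 0
(v ⇔ v) ⇒ ((v + u) · v) = 1 ⇒ 0 = 0
¬((v ⇔ v) ⇒ ((v + u) · v)) = ¬0 = 1
¬v ⇒ ¬((v ⇔ v) ⇒ ((v + u) · v)) = 1 ⇒ 1 = 1
(((v ⇔ ¬v) ⇒ ((v + u) · v)) ⇒ v) ⇔ (¬v ⇒ ¬((v ⇔ v) ⇒ ((v + u) · v))) = 0 ⇔ 1 = 0
This gives 0 ≠ 1.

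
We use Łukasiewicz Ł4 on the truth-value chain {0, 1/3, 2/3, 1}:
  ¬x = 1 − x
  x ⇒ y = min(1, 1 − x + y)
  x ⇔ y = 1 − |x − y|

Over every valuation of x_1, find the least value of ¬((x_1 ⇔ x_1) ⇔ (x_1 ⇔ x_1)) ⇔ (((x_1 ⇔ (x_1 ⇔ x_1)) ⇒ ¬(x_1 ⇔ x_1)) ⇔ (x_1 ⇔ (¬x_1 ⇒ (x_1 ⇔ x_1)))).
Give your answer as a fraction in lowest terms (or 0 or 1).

1/3

Take x_1 = 1/3:
x_1 ⇔ x_1 = 1/3 ⇔ 1/3 = 1
x_1 ⇔ x_1 = 1/3 ⇔ 1/3 = 1
(x_1 ⇔ x_1) ⇔ (x_1 ⇔ x_1) = 1 ⇔ 1 = 1
¬((x_1 ⇔ x_1) ⇔ (x_1 ⇔ x_1)) = ¬1 = 0
x_1 ⇔ x_1 = 1/3 ⇔ 1/3 = 1
x_1 ⇔ (x_1 ⇔ x_1) = 1/3 ⇔ 1 = 1/3
x_1 ⇔ x_1 = 1/3 ⇔ 1/3 = 1
¬(x_1 ⇔ x_1) = ¬1 = 0
(x_1 ⇔ (x_1 ⇔ x_1)) ⇒ ¬(x_1 ⇔ x_1) = 1/3 ⇒ 0 = 2/3
¬x_1 = ¬1/3 = 2/3
x_1 ⇔ x_1 = 1/3 ⇔ 1/3 = 1
¬x_1 ⇒ (x_1 ⇔ x_1) = 2/3 ⇒ 1 = 1
x_1 ⇔ (¬x_1 ⇒ (x_1 ⇔ x_1)) = 1/3 ⇔ 1 = 1/3
((x_1 ⇔ (x_1 ⇔ x_1)) ⇒ ¬(x_1 ⇔ x_1)) ⇔ (x_1 ⇔ (¬x_1 ⇒ (x_1 ⇔ x_1))) = 2/3 ⇔ 1/3 = 2/3
¬((x_1 ⇔ x_1) ⇔ (x_1 ⇔ x_1)) ⇔ (((x_1 ⇔ (x_1 ⇔ x_1)) ⇒ ¬(x_1 ⇔ x_1)) ⇔ (x_1 ⇔ (¬x_1 ⇒ (x_1 ⇔ x_1)))) = 0 ⇔ 2/3 = 1/3
No assignment yields a value below 1/3, so this is the minimum.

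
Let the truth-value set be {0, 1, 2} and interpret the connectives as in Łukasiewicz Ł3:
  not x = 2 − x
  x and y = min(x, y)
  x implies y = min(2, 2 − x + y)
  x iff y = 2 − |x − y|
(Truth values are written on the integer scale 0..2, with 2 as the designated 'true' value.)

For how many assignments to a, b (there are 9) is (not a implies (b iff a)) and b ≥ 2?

a = 0, b = 0 ↦ 0  <
a = 0, b = 1 ↦ 1  <
a = 0, b = 2 ↦ 0  <
a = 1, b = 0 ↦ 0  <
a = 1, b = 1 ↦ 1  <
a = 1, b = 2 ↦ 2  ≥
a = 2, b = 0 ↦ 0  <
a = 2, b = 1 ↦ 1  <
a = 2, b = 2 ↦ 2  ≥
So 2 of the 9 assignments meet the threshold.

2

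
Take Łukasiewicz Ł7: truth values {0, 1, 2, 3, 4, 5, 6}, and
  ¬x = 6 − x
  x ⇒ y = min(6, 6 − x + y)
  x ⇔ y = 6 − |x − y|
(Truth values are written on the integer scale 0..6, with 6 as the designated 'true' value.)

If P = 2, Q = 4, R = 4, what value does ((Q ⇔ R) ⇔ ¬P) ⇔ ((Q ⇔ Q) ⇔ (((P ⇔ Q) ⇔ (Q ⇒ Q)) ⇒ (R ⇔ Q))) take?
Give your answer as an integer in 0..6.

Q ⇔ R = 4 ⇔ 4 = 6
¬P = ¬2 = 4
(Q ⇔ R) ⇔ ¬P = 6 ⇔ 4 = 4
Q ⇔ Q = 4 ⇔ 4 = 6
P ⇔ Q = 2 ⇔ 4 = 4
Q ⇒ Q = 4 ⇒ 4 = 6
(P ⇔ Q) ⇔ (Q ⇒ Q) = 4 ⇔ 6 = 4
R ⇔ Q = 4 ⇔ 4 = 6
((P ⇔ Q) ⇔ (Q ⇒ Q)) ⇒ (R ⇔ Q) = 4 ⇒ 6 = 6
(Q ⇔ Q) ⇔ (((P ⇔ Q) ⇔ (Q ⇒ Q)) ⇒ (R ⇔ Q)) = 6 ⇔ 6 = 6
((Q ⇔ R) ⇔ ¬P) ⇔ ((Q ⇔ Q) ⇔ (((P ⇔ Q) ⇔ (Q ⇒ Q)) ⇒ (R ⇔ Q))) = 4 ⇔ 6 = 4

4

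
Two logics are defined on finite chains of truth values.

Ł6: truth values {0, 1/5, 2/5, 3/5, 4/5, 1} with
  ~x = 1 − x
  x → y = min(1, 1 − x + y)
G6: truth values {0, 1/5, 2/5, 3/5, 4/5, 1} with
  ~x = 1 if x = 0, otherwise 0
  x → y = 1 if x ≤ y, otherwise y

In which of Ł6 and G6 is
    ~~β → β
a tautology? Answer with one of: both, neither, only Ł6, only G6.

In Ł6: every assignment gives 1 — tautology.
In G6: at β = 1/5 the value is 1/5 — not a tautology.

only Ł6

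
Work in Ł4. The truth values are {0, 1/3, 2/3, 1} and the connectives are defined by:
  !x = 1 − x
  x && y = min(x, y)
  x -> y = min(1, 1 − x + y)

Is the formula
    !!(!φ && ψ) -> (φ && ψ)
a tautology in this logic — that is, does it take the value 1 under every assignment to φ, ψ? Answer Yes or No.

No

Counterexample: take φ = 0, ψ = 1/3.
!φ = !0 = 1
!φ && ψ = 1 && 1/3 = 1/3
!(!φ && ψ) = !1/3 = 2/3
!!(!φ && ψ) = !2/3 = 1/3
φ && ψ = 0 && 1/3 = 0
!!(!φ && ψ) -> (φ && ψ) = 1/3 -> 0 = 2/3
This gives 2/3 ≠ 1.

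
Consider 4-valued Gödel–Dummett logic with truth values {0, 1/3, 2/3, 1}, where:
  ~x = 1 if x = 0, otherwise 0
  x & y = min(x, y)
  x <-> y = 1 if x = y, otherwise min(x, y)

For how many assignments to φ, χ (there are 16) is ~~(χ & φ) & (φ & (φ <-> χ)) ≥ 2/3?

φ = 0, χ = 0 ↦ 0  <
φ = 0, χ = 1/3 ↦ 0  <
φ = 0, χ = 2/3 ↦ 0  <
φ = 0, χ = 1 ↦ 0  <
φ = 1/3, χ = 0 ↦ 0  <
φ = 1/3, χ = 1/3 ↦ 1/3  <
φ = 1/3, χ = 2/3 ↦ 1/3  <
φ = 1/3, χ = 1 ↦ 1/3  <
φ = 2/3, χ = 0 ↦ 0  <
φ = 2/3, χ = 1/3 ↦ 1/3  <
φ = 2/3, χ = 2/3 ↦ 2/3  ≥
φ = 2/3, χ = 1 ↦ 2/3  ≥
φ = 1, χ = 0 ↦ 0  <
φ = 1, χ = 1/3 ↦ 1/3  <
φ = 1, χ = 2/3 ↦ 2/3  ≥
φ = 1, χ = 1 ↦ 1  ≥
So 4 of the 16 assignments meet the threshold.

4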